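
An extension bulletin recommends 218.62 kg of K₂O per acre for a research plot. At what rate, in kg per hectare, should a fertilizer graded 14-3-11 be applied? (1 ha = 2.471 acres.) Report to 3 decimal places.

4911.000 kg of product per hectare

Product per acre = 218.62 / 11% = 1987.45 kg.
Convert to per hectare: 1987.45 × 2.471 = 4911.0002 kg.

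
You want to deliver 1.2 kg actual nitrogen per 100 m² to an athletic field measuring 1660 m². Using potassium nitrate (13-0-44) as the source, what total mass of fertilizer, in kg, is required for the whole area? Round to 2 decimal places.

153.23 kg

Product per 100 m² = 1.2 / 13% = 9.23077 kg.
Total product = 9.23077 × 1660 / 100 = 153.231 kg.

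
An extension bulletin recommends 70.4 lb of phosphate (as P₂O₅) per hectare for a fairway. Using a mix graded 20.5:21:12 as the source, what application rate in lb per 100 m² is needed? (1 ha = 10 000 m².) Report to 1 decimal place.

Product per hectare = 70.4 / 21% = 335.238 lb.
Convert to per 100 m²: 335.238 × 0.01 = 3.35238 lb.

3.4 lb of product per hundred sq m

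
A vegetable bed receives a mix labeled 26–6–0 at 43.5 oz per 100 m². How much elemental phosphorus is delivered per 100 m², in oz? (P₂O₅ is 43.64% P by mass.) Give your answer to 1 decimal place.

1.1 oz P per hundred sq m

P₂O₅ per 100 m² = 43.5 × 6% = 2.61 oz.
Elemental P = 2.61 × 0.4364 = 1.139 oz per 100 m².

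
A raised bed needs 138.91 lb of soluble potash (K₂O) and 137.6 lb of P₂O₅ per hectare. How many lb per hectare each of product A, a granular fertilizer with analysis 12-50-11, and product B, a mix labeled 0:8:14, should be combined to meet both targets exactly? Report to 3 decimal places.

Let a = lb of product A, b = lb of product B (per hectare).
K₂O: 0.11·a + 0.14·b = 138.91
P₂O₅: 0.5·a + 0.08·b = 137.6
Eliminate b: (row1) − 0.14/0.08·(row2) → -0.765·a = -101.89, so a = 133.1895.
Then b = (137.6 − 0.5·133.1895) / 0.08 = 887.5654.

133.190 lb product A, 887.565 lb product B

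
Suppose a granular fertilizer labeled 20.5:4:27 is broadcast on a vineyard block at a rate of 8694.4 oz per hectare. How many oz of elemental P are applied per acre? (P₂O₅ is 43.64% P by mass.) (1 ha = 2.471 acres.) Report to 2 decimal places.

P₂O₅ per hectare = 8694.4 × 4% = 347.776 oz.
Elemental P = 347.776 × 0.4364 = 151.769 oz per hectare.
Convert to per acre: 151.769 × 0.404694 = 61.4203 oz.

61.42 oz P per acre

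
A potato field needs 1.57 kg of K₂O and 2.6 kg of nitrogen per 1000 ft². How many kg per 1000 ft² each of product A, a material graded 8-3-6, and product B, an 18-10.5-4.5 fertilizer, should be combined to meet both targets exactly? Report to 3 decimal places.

23.000 kg product A, 4.222 kg product B

Let a = kg of product A, b = kg of product B (per 1000 ft²).
K₂O: 0.06·a + 0.045·b = 1.57
N: 0.08·a + 0.18·b = 2.6
From row1: a = (1.57 − 0.045·b) / 0.06.
Into row2: 0.08·(1.57 − 0.045·b)/0.06 + 0.18·b = 2.6 → b = 4.22222, a = 23.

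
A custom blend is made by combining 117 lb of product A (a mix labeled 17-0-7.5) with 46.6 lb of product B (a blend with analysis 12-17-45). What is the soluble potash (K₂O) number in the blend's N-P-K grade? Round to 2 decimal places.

18.18% K₂O

Total mass = 117 + 46.6 = 163.6 lb.
K₂O mass = 7.5%×117 + 45%×46.6 = 29.745 lb.
% K₂O = 29.745 / 163.6 = 18.1815%.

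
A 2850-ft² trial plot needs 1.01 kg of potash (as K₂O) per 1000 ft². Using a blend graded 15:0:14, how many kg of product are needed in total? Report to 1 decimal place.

Product per 1000 ft² = 1.01 / 14% = 7.21429 kg.
Total product = 7.21429 × 2850 / 1000 = 20.5607 kg.

20.6 kg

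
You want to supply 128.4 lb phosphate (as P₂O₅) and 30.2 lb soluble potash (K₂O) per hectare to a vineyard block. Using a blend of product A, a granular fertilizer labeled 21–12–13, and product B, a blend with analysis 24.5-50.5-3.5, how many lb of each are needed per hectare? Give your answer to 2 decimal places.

175.05 lb product A, 212.66 lb product B

Let a = lb of product A, b = lb of product B (per hectare).
P₂O₅: 0.12·a + 0.505·b = 128.4
K₂O: 0.13·a + 0.035·b = 30.2
Eliminate b: (row1) − 0.505/0.035·(row2) → -1.75571·a = -307.343, so a = 175.053.
Then b = (30.2 − 0.13·175.053) / 0.035 = 212.661.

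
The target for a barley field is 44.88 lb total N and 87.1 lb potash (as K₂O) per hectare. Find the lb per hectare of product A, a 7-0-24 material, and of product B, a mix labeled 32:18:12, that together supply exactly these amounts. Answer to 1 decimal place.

With a, b = lb per hectare of product A and product B:
N: 0.07·a + 0.32·b = 44.88
K₂O: 0.24·a + 0.12·b = 87.1
Eliminate b: (row1) − 0.32/0.12·(row2) → -0.57·a = -187.387, so a = 328.749.
Then b = (87.1 − 0.24·328.749) / 0.12 = 68.3363.

328.7 lb product A, 68.3 lb product B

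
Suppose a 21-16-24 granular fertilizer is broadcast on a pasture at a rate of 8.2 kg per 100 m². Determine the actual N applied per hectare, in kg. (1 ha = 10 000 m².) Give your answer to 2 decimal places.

nitrogen per 100 m² = 8.2 × 21% = 1.722 kg.
Convert to per hectare: 1.722 × 100 = 172.2 kg.

172.20 kg N per hectare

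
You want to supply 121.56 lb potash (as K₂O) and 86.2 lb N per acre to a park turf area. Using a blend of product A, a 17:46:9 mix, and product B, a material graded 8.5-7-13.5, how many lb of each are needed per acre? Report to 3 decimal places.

With a, b = lb per acre of product A and product B:
K₂O: 0.09·a + 0.135·b = 121.56
N: 0.17·a + 0.085·b = 86.2
From row1: a = (121.56 − 0.135·b) / 0.09.
Into row2: 0.17·(121.56 − 0.135·b)/0.09 + 0.085·b = 86.2 → b = 843.6078, a = 85.2549.

85.255 lb product A, 843.608 lb product B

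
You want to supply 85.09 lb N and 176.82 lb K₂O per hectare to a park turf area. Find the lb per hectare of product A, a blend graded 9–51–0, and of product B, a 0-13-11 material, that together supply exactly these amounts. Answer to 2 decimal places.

Let a = lb of product A, b = lb of product B (per hectare).
N: 0.09·a + 0·b = 85.09
K₂O: 0·a + 0.11·b = 176.82
Solving simultaneously: a = 945.444, b = 1607.4545.

945.44 lb product A, 1607.45 lb product B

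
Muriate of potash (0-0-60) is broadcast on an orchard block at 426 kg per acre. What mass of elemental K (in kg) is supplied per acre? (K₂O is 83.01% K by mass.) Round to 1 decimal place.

K₂O per acre = 426 × 60% = 255.6 kg.
Elemental K = 255.6 × 0.8301 = 212.174 kg per acre.

212.2 kg K per acre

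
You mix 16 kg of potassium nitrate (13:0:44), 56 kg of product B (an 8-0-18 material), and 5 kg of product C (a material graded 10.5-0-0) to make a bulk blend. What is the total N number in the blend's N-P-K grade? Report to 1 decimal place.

Total mass = 16 + 56 + 5 = 77 kg.
N mass = 13%×16 + 8%×56 + 10.5%×5 = 7.085 kg.
% N = 7.085 / 77 = 9.2013%.

9.2% N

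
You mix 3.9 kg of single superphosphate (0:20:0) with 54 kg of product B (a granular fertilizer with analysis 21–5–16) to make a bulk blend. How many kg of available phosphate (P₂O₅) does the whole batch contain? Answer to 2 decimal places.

P₂O₅ mass = 20%×3.9 + 5%×54 = 3.48 kg.

3.48 kg P₂O₅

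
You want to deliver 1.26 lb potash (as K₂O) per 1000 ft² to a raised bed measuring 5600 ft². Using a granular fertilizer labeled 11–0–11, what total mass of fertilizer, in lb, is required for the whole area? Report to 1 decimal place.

64.1 lb

Product per 1000 ft² = 1.26 / 11% = 11.4545 lb.
Total product = 11.4545 × 5600 / 1000 = 64.1455 lb.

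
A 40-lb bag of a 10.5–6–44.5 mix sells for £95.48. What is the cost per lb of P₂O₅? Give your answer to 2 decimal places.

£39.78 per lb P₂O₅

P₂O₅ in bag = 40 × 6% = 2.4 lb.
Cost per lb P₂O₅ = £95.48 / 2.4 = £39.7833.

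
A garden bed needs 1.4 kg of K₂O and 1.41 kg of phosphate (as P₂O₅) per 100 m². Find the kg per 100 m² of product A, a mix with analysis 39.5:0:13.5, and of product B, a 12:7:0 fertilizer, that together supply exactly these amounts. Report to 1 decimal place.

10.4 kg product A, 20.1 kg product B

Let a = kg of product A, b = kg of product B (per 100 m²).
K₂O: 0.135·a + 0·b = 1.4
P₂O₅: 0·a + 0.07·b = 1.41
Solving simultaneously: a = 10.3704, b = 20.1429.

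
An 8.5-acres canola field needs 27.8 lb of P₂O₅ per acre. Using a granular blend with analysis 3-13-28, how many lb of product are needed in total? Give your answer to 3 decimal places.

1817.692 lb

Product per acre = 27.8 / 13% = 213.846 lb.
Total product = 213.846 × 8.5 = 1817.6923 lb.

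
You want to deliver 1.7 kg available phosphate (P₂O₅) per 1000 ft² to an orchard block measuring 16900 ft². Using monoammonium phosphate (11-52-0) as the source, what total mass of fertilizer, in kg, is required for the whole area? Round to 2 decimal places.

55.25 kg

Product per 1000 ft² = 1.7 / 52% = 3.26923 kg.
Total product = 3.26923 × 16900 / 1000 = 55.25 kg.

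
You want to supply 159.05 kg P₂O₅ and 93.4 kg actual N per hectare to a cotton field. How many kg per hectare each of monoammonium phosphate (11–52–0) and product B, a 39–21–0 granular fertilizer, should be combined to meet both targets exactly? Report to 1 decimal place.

Let a = kg of monoammonium phosphate, b = kg of product B (per hectare).
P₂O₅: 0.52·a + 0.21·b = 159.05
N: 0.11·a + 0.39·b = 93.4
Solving simultaneously: a = 236.035, b = 172.913.

236.0 kg monoammonium phosphate, 172.9 kg product B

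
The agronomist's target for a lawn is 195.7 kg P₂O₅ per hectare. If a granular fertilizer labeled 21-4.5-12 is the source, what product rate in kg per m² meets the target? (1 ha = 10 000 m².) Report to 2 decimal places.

Product per hectare = 195.7 / 4.5% = 4348.89 kg.
Convert to per m²: 4348.89 × 0.0001 = 0.434889 kg.

0.43 kg of product per sq m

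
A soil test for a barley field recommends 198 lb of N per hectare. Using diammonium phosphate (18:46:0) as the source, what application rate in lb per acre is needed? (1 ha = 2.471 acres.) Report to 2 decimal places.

445.16 lb of product per acre

Product per hectare = 198 / 18% = 1100 lb.
Convert to per acre: 1100 × 0.404694 = 445.164 lb.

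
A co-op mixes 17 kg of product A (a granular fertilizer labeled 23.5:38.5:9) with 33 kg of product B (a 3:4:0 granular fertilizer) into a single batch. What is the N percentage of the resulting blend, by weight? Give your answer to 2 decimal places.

9.97% N

Total mass = 17 + 33 = 50 kg.
N mass = 23.5%×17 + 3%×33 = 4.985 kg.
% N = 4.985 / 50 = 9.97%.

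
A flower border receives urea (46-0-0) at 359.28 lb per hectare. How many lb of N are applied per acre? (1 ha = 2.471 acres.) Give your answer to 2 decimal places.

nitrogen per hectare = 359.28 × 46% = 165.269 lb.
Convert to per acre: 165.269 × 0.404694 = 66.8834 lb.

66.88 lb N per acre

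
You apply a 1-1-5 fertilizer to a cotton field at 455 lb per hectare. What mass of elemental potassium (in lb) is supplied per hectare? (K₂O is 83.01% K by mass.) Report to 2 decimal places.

K₂O per hectare = 455 × 5% = 22.75 lb.
Elemental K = 22.75 × 0.8301 = 18.8848 lb per hectare.

18.88 lb K per hectare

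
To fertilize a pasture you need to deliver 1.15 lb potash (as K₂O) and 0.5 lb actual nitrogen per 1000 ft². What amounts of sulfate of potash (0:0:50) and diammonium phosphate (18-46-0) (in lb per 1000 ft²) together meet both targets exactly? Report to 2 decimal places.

2.30 lb sulfate of potash, 2.78 lb diammonium phosphate

With a, b = lb per 1000 ft² of sulfate of potash and diammonium phosphate:
K₂O: 0.5·a + 0·b = 1.15
N: 0·a + 0.18·b = 0.5
Solving simultaneously: a = 2.3, b = 2.77778.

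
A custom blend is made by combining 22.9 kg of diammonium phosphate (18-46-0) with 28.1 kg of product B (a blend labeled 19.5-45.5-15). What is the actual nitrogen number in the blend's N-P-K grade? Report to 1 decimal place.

18.8% N

Total mass = 22.9 + 28.1 = 51 kg.
N mass = 18%×22.9 + 19.5%×28.1 = 9.6015 kg.
% N = 9.6015 / 51 = 18.8265%.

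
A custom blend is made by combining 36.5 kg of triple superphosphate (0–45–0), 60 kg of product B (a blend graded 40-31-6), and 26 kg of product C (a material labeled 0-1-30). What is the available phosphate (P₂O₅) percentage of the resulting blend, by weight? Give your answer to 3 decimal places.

28.804% P₂O₅

Total mass = 36.5 + 60 + 26 = 122.5 kg.
P₂O₅ mass = 45%×36.5 + 31%×60 + 1%×26 = 35.285 kg.
% P₂O₅ = 35.285 / 122.5 = 28.8041%.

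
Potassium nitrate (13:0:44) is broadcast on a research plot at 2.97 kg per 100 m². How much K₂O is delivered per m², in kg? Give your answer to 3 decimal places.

0.013 kg K₂O per sq m

K₂O per 100 m² = 2.97 × 44% = 1.3068 kg.
Convert to per m²: 1.3068 × 0.01 = 0.013068 kg.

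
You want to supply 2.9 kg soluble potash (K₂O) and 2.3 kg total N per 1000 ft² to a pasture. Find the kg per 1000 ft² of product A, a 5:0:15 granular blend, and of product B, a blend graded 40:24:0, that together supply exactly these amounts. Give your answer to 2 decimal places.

19.33 kg product A, 3.33 kg product B

With a, b = kg per 1000 ft² of product A and product B:
K₂O: 0.15·a + 0·b = 2.9
N: 0.05·a + 0.4·b = 2.3
Eliminate a: (row1) − 0.15/0.05·(row2) → -1.2·b = -4, so b = 3.33333.
Back-substitute: a = (2.9 − 0·3.33333) / 0.15 = 19.3333.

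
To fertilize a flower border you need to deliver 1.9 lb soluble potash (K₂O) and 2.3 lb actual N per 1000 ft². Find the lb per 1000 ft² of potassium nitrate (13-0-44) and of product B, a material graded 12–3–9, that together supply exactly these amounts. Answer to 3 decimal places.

Per-1000 ft² balance (a = potassium nitrate, b = product B):
K₂O: 0.44·a + 0.09·b = 1.9
N: 0.13·a + 0.12·b = 2.3
From row1: a = (1.9 − 0.09·b) / 0.44.
Into row2: 0.13·(1.9 − 0.09·b)/0.44 + 0.12·b = 2.3 → b = 18.6131, a = 0.510949.

0.511 lb potassium nitrate, 18.613 lb product B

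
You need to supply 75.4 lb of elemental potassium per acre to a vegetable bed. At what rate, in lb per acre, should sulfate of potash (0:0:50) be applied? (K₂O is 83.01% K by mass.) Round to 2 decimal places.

181.66 lb of product per acre

As K₂O: 75.4 / 0.8301 = 90.8324 lb per acre.
Product per acre = 90.8324 / 50% = 181.6649 lb.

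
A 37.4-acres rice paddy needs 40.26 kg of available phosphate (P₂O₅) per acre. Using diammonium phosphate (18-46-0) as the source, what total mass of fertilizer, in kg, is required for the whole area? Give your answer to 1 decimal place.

3273.3 kg

Product per acre = 40.26 / 46% = 87.5217 kg.
Total product = 87.5217 × 37.4 = 3273.31 kg.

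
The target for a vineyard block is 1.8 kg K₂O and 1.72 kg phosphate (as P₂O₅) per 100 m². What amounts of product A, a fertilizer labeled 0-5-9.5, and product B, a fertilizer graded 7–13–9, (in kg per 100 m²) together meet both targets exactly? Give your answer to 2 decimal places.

10.09 kg product A, 9.35 kg product B

With a, b = kg per 100 m² of product A and product B:
K₂O: 0.095·a + 0.09·b = 1.8
P₂O₅: 0.05·a + 0.13·b = 1.72
Solving simultaneously: a = 10.0892, b = 9.35032.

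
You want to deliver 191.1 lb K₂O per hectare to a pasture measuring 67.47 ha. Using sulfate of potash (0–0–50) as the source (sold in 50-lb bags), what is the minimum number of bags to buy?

516 bags

Product per hectare = 191.1 / 50% = 382.2 lb.
Total product = 382.2 × 67.47 = 25787 lb.
Bags = ⌈25787 / 50⌉ = 516.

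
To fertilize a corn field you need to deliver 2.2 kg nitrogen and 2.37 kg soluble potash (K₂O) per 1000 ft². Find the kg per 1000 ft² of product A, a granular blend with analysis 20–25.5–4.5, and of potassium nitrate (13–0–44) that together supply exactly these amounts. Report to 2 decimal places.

8.03 kg product A, 4.56 kg potassium nitrate

With a, b = kg per 1000 ft² of product A and potassium nitrate:
N: 0.2·a + 0.13·b = 2.2
K₂O: 0.045·a + 0.44·b = 2.37
Eliminate a: (row1) − 0.2/0.045·(row2) → -1.82556·b = -8.33333, so b = 4.56482.
Back-substitute: a = (2.2 − 0.13·4.56482) / 0.2 = 8.03287.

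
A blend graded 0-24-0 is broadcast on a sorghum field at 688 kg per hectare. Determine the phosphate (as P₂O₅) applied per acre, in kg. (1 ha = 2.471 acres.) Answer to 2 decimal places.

P₂O₅ per hectare = 688 × 24% = 165.12 kg.
Convert to per acre: 165.12 × 0.404694 = 66.8231 kg.

66.82 kg P₂O₅ per acre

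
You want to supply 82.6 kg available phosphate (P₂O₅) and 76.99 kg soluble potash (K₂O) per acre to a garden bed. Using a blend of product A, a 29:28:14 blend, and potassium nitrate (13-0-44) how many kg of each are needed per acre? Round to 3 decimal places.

Per-acre balance (a = product A, b = potassium nitrate):
P₂O₅: 0.28·a + 0·b = 82.6
K₂O: 0.14·a + 0.44·b = 76.99
Eliminate a: (row1) − 0.28/0.14·(row2) → -0.88·b = -71.38, so b = 81.1136.
Back-substitute: a = (82.6 − 0·81.1136) / 0.28 = 295.

295.000 kg product A, 81.114 kg potassium nitrate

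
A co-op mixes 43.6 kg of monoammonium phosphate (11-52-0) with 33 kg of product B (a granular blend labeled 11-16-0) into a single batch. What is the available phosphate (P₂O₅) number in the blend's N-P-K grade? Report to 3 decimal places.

36.491% P₂O₅

Total mass = 43.6 + 33 = 76.6 kg.
P₂O₅ mass = 52%×43.6 + 16%×33 = 27.952 kg.
% P₂O₅ = 27.952 / 76.6 = 36.4909%.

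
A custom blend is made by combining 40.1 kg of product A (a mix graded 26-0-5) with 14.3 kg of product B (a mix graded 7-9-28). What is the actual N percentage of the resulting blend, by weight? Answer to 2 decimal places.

21.01% N

Total mass = 40.1 + 14.3 = 54.4 kg.
N mass = 26%×40.1 + 7%×14.3 = 11.427 kg.
% N = 11.427 / 54.4 = 21.0055%.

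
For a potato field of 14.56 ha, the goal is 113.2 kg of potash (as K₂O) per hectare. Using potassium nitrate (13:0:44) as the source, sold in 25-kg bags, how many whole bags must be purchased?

150 bags

Product per hectare = 113.2 / 44% = 257.273 kg.
Total product = 257.273 × 14.56 = 3745.89 kg.
Bags = ⌈3745.89 / 25⌉ = 150.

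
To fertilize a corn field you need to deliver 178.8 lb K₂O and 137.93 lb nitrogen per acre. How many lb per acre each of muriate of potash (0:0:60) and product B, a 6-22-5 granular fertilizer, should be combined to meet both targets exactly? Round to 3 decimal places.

106.431 lb muriate of potash, 2298.833 lb product B

Per-acre balance (a = muriate of potash, b = product B):
K₂O: 0.6·a + 0.05·b = 178.8
N: 0·a + 0.06·b = 137.93
Solving simultaneously: a = 106.4306, b = 2298.8333.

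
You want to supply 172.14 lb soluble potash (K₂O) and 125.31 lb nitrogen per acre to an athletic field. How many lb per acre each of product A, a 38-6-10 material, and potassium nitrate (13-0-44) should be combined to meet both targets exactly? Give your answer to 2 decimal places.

Per-acre balance (a = product A, b = potassium nitrate):
K₂O: 0.1·a + 0.44·b = 172.14
N: 0.38·a + 0.13·b = 125.31
From row1: a = (172.14 − 0.44·b) / 0.1.
Into row2: 0.38·(172.14 − 0.44·b)/0.1 + 0.13·b = 125.31 → b = 342.946, a = 212.4397.

212.44 lb product A, 342.95 lb potassium nitrate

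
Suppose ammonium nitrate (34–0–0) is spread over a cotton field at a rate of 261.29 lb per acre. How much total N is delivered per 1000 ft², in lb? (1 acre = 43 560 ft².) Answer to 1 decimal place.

2.0 lb N per thousand sq ft

nitrogen per acre = 261.29 × 34% = 88.8386 lb.
Convert to per 1000 ft²: 88.8386 × 0.0229568 = 2.03945 lb.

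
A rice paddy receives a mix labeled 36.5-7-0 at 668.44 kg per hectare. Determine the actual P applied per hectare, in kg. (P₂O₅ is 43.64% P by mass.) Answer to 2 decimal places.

P₂O₅ per hectare = 668.44 × 7% = 46.7908 kg.
Elemental P = 46.7908 × 0.4364 = 20.4195 kg per hectare.

20.42 kg P per hectare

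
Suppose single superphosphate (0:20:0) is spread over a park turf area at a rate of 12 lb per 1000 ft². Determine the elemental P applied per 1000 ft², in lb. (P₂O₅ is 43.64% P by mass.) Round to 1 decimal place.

1.0 lb P per thousand sq ft

P₂O₅ per 1000 ft² = 12 × 20% = 2.4 lb.
Elemental P = 2.4 × 0.4364 = 1.04736 lb per 1000 ft².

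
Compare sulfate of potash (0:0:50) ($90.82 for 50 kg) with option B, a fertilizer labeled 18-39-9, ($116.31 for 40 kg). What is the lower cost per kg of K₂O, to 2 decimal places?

sulfate of potash: K₂O per bag = 50 × 50% = 25 kg; cost = 90.82 / 25 = $3.6328/kg K₂O.
option B: K₂O per bag = 40 × 9% = 3.6 kg; cost = 116.31 / 3.6 = $32.3083/kg K₂O.
sulfate of potash is cheaper.

$3.63 per kg K₂O (sulfate of potash)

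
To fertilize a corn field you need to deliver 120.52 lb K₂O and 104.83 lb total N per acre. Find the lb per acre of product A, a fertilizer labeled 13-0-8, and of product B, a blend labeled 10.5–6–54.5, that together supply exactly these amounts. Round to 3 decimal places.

712.214 lb product A, 116.592 lb product B

Per-acre balance (a = product A, b = product B):
K₂O: 0.08·a + 0.545·b = 120.52
N: 0.13·a + 0.105·b = 104.83
Eliminate a: (row1) − 0.08/0.13·(row2) → 0.480385·b = 56.0092, so b = 116.59247.
Back-substitute: a = (120.52 − 0.545·116.59247) / 0.08 = 712.2138.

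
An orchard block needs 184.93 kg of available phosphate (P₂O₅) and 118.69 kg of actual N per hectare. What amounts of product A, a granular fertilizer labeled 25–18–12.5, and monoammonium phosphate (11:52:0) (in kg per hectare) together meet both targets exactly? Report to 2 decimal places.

375.47 kg product A, 225.67 kg monoammonium phosphate

Per-hectare balance (a = product A, b = monoammonium phosphate):
P₂O₅: 0.18·a + 0.52·b = 184.93
N: 0.25·a + 0.11·b = 118.69
Solving simultaneously: a = 375.467, b = 225.665.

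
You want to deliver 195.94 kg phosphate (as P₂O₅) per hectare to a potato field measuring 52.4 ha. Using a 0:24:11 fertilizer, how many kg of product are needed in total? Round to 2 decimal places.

42780.23 kg

Product per hectare = 195.94 / 24% = 816.417 kg.
Total product = 816.417 × 52.4 = 42780.233 kg.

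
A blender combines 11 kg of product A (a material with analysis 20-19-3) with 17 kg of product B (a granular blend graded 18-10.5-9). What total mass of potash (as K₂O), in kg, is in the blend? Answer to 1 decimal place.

1.9 kg K₂O

K₂O mass = 3%×11 + 9%×17 = 1.86 kg.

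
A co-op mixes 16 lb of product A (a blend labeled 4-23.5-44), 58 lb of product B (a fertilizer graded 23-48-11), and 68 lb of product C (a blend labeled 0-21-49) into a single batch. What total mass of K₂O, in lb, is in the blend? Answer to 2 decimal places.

46.74 lb K₂O

K₂O mass = 44%×16 + 11%×58 + 49%×68 = 46.74 lb.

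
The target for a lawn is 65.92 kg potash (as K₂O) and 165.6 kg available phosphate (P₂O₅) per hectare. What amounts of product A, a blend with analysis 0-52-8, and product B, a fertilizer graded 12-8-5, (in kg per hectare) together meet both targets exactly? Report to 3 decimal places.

With a, b = kg per hectare of product A and product B:
K₂O: 0.08·a + 0.05·b = 65.92
P₂O₅: 0.52·a + 0.08·b = 165.6
Eliminate a: (row1) − 0.08/0.52·(row2) → 0.0376923·b = 40.4431, so b = 1072.9796.
Back-substitute: a = (65.92 − 0.05·1072.9796) / 0.08 = 153.3878.

153.388 kg product A, 1072.980 kg product B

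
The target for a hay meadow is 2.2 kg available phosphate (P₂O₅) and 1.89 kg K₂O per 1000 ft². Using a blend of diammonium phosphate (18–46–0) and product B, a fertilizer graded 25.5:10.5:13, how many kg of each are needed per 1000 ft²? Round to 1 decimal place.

1.5 kg diammonium phosphate, 14.5 kg product B

Per-1000 ft² balance (a = diammonium phosphate, b = product B):
P₂O₅: 0.46·a + 0.105·b = 2.2
K₂O: 0·a + 0.13·b = 1.89
Solving simultaneously: a = 1.46405, b = 14.5385.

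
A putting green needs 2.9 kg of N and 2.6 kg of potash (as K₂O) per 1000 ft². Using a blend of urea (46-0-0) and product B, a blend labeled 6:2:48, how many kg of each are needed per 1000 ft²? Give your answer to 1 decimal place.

5.6 kg urea, 5.4 kg product B

Per-1000 ft² balance (a = urea, b = product B):
N: 0.46·a + 0.06·b = 2.9
K₂O: 0·a + 0.48·b = 2.6
Solving simultaneously: a = 5.59783, b = 5.41667.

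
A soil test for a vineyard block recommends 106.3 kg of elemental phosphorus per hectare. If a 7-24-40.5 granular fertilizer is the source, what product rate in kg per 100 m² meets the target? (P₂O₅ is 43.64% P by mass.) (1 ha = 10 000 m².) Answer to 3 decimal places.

10.149 kg of product per hundred sq m

As P₂O₅: 106.3 / 0.4364 = 243.584 kg per hectare.
Product per hectare = 243.584 / 24% = 1014.93 kg.
Convert to per 100 m²: 1014.93 × 0.01 = 10.1493 kg.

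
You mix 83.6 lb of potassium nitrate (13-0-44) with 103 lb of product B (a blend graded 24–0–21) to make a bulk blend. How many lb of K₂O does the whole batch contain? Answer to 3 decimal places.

58.414 lb K₂O

K₂O mass = 44%×83.6 + 21%×103 = 58.414 lb.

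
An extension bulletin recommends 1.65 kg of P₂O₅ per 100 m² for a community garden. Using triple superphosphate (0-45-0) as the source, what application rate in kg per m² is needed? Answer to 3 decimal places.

0.037 kg of product per sq m

Product per 100 m² = 1.65 / 45% = 3.66667 kg.
Convert to per m²: 3.66667 × 0.01 = 0.0366667 kg.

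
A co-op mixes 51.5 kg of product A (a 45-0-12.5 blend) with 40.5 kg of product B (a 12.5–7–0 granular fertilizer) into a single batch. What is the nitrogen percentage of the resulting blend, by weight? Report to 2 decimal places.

Total mass = 51.5 + 40.5 = 92 kg.
N mass = 45%×51.5 + 12.5%×40.5 = 28.2375 kg.
% N = 28.2375 / 92 = 30.6929%.

30.69% N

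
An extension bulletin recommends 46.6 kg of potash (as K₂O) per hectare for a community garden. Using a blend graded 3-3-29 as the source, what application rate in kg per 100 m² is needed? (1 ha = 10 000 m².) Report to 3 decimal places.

Product per hectare = 46.6 / 29% = 160.69 kg.
Convert to per 100 m²: 160.69 × 0.01 = 1.6069 kg.

1.607 kg of product per hundred sq m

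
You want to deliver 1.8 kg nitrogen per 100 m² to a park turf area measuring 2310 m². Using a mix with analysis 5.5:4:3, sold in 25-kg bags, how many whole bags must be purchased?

Product per 100 m² = 1.8 / 5.5% = 32.7273 kg.
Total product = 32.7273 × 2310 / 100 = 756 kg.
Bags = ⌈756 / 25⌉ = 31.

31 bags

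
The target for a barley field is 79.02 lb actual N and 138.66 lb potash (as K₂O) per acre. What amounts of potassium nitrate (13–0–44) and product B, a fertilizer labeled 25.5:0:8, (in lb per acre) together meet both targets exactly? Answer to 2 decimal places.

285.23 lb potassium nitrate, 164.47 lb product B

With a, b = lb per acre of potassium nitrate and product B:
N: 0.13·a + 0.255·b = 79.02
K₂O: 0.44·a + 0.08·b = 138.66
Solving simultaneously: a = 285.233, b = 164.4695.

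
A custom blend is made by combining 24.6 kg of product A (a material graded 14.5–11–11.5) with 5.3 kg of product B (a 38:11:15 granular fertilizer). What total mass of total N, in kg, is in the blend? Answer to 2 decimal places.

N mass = 14.5%×24.6 + 38%×5.3 = 5.581 kg.

5.58 kg N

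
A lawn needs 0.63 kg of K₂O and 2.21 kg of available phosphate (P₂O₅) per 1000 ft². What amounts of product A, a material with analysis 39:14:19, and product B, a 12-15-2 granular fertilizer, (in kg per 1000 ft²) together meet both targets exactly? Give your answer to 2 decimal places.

Let a = kg of product A, b = kg of product B (per 1000 ft²).
K₂O: 0.19·a + 0.02·b = 0.63
P₂O₅: 0.14·a + 0.15·b = 2.21
Eliminate a: (row1) − 0.19/0.14·(row2) → -0.183571·b = -2.36929, so b = 12.9066.
Back-substitute: a = (0.63 − 0.02·12.9066) / 0.19 = 1.9572.

1.96 kg product A, 12.91 kg product B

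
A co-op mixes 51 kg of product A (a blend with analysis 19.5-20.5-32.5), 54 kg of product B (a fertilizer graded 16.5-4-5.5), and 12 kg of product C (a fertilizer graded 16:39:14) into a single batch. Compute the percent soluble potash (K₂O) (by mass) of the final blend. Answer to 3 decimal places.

Total mass = 51 + 54 + 12 = 117 kg.
K₂O mass = 32.5%×51 + 5.5%×54 + 14%×12 = 21.225 kg.
% K₂O = 21.225 / 117 = 18.14103%.

18.141% K₂O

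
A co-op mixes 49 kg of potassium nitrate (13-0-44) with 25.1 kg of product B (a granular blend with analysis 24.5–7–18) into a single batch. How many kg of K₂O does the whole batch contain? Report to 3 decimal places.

26.078 kg K₂O

K₂O mass = 44%×49 + 18%×25.1 = 26.078 kg.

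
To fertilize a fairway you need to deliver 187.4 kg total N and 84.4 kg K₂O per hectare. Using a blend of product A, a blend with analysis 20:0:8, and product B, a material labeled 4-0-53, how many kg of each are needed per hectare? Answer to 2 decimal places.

Let a = kg of product A, b = kg of product B (per hectare).
N: 0.2·a + 0.04·b = 187.4
K₂O: 0.08·a + 0.53·b = 84.4
Eliminate a: (row1) − 0.2/0.08·(row2) → -1.285·b = -23.6, so b = 18.3658.
Back-substitute: a = (187.4 − 0.04·18.3658) / 0.2 = 933.327.

933.33 kg product A, 18.37 kg product B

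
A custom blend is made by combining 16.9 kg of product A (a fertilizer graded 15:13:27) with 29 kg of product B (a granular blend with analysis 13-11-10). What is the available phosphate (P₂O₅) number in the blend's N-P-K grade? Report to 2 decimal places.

11.74% P₂O₅

Total mass = 16.9 + 29 = 45.9 kg.
P₂O₅ mass = 13%×16.9 + 11%×29 = 5.387 kg.
% P₂O₅ = 5.387 / 45.9 = 11.7364%.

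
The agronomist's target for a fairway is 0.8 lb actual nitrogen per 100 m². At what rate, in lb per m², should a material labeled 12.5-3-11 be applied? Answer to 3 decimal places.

0.064 lb of product per sq m

Product per 100 m² = 0.8 / 12.5% = 6.4 lb.
Convert to per m²: 6.4 × 0.01 = 0.064 lb.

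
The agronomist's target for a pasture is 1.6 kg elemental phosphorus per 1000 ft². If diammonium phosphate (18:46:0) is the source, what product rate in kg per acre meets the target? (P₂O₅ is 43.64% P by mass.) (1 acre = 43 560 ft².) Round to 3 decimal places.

347.188 kg of product per acre

As P₂O₅: 1.6 / 0.4364 = 3.66636 kg per 1000 ft².
Product per 1000 ft² = 3.66636 / 46% = 7.97035 kg.
Convert to per acre: 7.97035 × 43.56 = 347.18846 kg.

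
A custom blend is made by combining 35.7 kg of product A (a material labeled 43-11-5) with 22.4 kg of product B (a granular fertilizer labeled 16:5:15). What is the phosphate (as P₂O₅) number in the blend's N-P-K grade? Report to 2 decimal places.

8.69% P₂O₅

Total mass = 35.7 + 22.4 = 58.1 kg.
P₂O₅ mass = 11%×35.7 + 5%×22.4 = 5.047 kg.
% P₂O₅ = 5.047 / 58.1 = 8.68675%.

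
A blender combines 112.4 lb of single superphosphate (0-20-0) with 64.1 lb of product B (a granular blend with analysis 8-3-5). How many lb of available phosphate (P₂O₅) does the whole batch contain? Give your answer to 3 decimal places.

24.403 lb P₂O₅

P₂O₅ mass = 20%×112.4 + 3%×64.1 = 24.403 lb.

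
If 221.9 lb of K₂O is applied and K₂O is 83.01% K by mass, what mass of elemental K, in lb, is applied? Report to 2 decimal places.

184.20 lb K

K = 221.9 × 0.8301 = 184.199 lb.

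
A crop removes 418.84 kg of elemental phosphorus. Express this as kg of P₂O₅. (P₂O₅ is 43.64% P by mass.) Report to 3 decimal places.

P₂O₅ = 418.84 / 0.4364 = 959.7617 kg.

959.762 kg P₂O₅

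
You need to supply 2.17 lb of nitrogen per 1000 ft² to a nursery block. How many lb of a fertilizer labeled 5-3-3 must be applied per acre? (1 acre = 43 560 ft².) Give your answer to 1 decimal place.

1890.5 lb of product per acre

Product per 1000 ft² = 2.17 / 5% = 43.4 lb.
Convert to per acre: 43.4 × 43.56 = 1890.504 lb.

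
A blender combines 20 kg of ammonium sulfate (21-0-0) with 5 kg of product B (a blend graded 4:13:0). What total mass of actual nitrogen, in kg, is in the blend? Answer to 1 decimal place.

N mass = 21%×20 + 4%×5 = 4.4 kg.

4.4 kg N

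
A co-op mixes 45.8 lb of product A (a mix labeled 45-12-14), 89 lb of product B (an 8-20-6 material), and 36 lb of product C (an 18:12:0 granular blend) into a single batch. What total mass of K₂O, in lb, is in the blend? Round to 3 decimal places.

K₂O mass = 14%×45.8 + 6%×89 + 0%×36 = 11.752 lb.

11.752 lb K₂O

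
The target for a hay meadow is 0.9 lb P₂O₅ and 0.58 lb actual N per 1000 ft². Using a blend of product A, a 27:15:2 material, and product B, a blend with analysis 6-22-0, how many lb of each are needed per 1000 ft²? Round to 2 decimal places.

Per-1000 ft² balance (a = product A, b = product B):
P₂O₅: 0.15·a + 0.22·b = 0.9
N: 0.27·a + 0.06·b = 0.58
From row1: a = (0.9 − 0.22·b) / 0.15.
Into row2: 0.27·(0.9 − 0.22·b)/0.15 + 0.06·b = 0.58 → b = 3.09524, a = 1.46032.

1.46 lb product A, 3.10 lb product B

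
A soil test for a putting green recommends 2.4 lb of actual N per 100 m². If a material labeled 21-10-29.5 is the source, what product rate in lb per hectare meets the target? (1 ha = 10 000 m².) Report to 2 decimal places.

1142.86 lb of product per hectare

Product per 100 m² = 2.4 / 21% = 11.4286 lb.
Convert to per hectare: 11.4286 × 100 = 1142.857 lb.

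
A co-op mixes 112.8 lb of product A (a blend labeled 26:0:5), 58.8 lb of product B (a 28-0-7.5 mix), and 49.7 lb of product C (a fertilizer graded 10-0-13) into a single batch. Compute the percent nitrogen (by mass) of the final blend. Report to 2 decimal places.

22.94% N

Total mass = 112.8 + 58.8 + 49.7 = 221.3 lb.
N mass = 26%×112.8 + 28%×58.8 + 10%×49.7 = 50.762 lb.
% N = 50.762 / 221.3 = 22.9381%.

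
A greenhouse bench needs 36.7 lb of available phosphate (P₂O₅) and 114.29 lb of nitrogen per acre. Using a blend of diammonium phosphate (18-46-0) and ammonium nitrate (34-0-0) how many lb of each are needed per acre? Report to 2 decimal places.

With a, b = lb per acre of diammonium phosphate and ammonium nitrate:
P₂O₅: 0.46·a + 0·b = 36.7
N: 0.18·a + 0.34·b = 114.29
Solving simultaneously: a = 79.7826, b = 293.909.

79.78 lb diammonium phosphate, 293.91 lb ammonium nitrate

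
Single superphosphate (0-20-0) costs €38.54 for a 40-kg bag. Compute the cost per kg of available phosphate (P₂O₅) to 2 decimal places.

P₂O₅ in bag = 40 × 20% = 8 kg.
Cost per kg P₂O₅ = €38.54 / 8 = €4.8175.

€4.82 per kg P₂O₅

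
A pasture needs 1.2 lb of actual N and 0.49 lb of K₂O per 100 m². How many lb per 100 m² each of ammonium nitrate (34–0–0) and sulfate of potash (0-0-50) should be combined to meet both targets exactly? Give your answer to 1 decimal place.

3.5 lb ammonium nitrate, 1.0 lb sulfate of potash

Per-100 m² balance (a = ammonium nitrate, b = sulfate of potash):
N: 0.34·a + 0·b = 1.2
K₂O: 0·a + 0.5·b = 0.49
Solving simultaneously: a = 3.52941, b = 0.98.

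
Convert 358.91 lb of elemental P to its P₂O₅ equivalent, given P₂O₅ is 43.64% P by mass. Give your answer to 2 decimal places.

P₂O₅ = 358.91 / 0.4364 = 822.434 lb.

822.43 lb P₂O₅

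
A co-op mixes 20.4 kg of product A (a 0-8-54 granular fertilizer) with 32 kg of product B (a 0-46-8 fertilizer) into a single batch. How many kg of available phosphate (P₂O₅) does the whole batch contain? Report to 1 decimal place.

P₂O₅ mass = 8%×20.4 + 46%×32 = 16.352 kg.

16.4 kg P₂O₅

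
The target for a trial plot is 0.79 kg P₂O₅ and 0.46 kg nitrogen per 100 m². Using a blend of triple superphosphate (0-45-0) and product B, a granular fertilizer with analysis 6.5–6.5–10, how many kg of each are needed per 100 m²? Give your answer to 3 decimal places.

Let a = kg of triple superphosphate, b = kg of product B (per 100 m²).
P₂O₅: 0.45·a + 0.065·b = 0.79
N: 0·a + 0.065·b = 0.46
Solving simultaneously: a = 0.733333, b = 7.07692.

0.733 kg triple superphosphate, 7.077 kg product B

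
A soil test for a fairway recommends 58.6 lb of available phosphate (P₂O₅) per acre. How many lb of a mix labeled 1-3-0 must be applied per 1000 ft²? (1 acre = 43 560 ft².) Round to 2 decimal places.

Product per acre = 58.6 / 3% = 1953.33 lb.
Convert to per 1000 ft²: 1953.33 × 0.0229568 = 44.8424 lb.

44.84 lb of product per thousand sq ft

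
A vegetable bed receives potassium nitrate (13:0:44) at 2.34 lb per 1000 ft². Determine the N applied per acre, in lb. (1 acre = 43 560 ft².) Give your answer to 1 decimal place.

nitrogen per 1000 ft² = 2.34 × 13% = 0.3042 lb.
Convert to per acre: 0.3042 × 43.56 = 13.251 lb.

13.3 lb N per acre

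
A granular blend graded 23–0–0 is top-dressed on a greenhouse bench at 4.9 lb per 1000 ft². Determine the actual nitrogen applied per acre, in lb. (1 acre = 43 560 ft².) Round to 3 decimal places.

49.092 lb N per acre

nitrogen per 1000 ft² = 4.9 × 23% = 1.127 lb.
Convert to per acre: 1.127 × 43.56 = 49.0921 lb.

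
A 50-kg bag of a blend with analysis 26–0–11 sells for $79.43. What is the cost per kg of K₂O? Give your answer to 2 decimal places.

K₂O in bag = 50 × 11% = 5.5 kg.
Cost per kg K₂O = $79.43 / 5.5 = $14.4418.

$14.44 per kg K₂O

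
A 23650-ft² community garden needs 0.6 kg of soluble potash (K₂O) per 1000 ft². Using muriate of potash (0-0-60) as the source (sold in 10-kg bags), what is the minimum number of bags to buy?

Product per 1000 ft² = 0.6 / 60% = 1 kg.
Total product = 1 × 23650 / 1000 = 23.65 kg.
Bags = ⌈23.65 / 10⌉ = 3.

3 bags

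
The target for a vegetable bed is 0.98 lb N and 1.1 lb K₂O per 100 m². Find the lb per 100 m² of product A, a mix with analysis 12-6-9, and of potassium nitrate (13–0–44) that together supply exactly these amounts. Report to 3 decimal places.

7.012 lb product A, 1.066 lb potassium nitrate

Let a = lb of product A, b = lb of potassium nitrate (per 100 m²).
N: 0.12·a + 0.13·b = 0.98
K₂O: 0.09·a + 0.44·b = 1.1
Solving simultaneously: a = 7.01217, b = 1.06569.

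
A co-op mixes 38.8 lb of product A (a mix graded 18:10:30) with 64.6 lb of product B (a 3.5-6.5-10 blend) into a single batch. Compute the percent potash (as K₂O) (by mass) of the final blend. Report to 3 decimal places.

Total mass = 38.8 + 64.6 = 103.4 lb.
K₂O mass = 30%×38.8 + 10%×64.6 = 18.1 lb.
% K₂O = 18.1 / 103.4 = 17.5048%.

17.505% K₂O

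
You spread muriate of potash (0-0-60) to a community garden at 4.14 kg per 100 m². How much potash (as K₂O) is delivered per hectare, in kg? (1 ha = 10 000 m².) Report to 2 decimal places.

248.40 kg K₂O per hectare

K₂O per 100 m² = 4.14 × 60% = 2.484 kg.
Convert to per hectare: 2.484 × 100 = 248.4 kg.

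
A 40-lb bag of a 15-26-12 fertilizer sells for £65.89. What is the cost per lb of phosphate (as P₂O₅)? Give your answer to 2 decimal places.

P₂O₅ in bag = 40 × 26% = 10.4 lb.
Cost per lb P₂O₅ = £65.89 / 10.4 = £6.3356.

£6.34 per lb P₂O₅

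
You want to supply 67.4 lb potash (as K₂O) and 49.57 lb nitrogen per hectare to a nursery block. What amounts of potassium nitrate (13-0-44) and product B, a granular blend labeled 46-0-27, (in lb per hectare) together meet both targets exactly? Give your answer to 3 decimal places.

Per-hectare balance (a = potassium nitrate, b = product B):
K₂O: 0.44·a + 0.27·b = 67.4
N: 0.13·a + 0.46·b = 49.57
Eliminate b: (row1) − 0.27/0.46·(row2) → 0.363696·a = 38.3046, so a = 105.3204.
Then b = (49.57 − 0.13·105.3204) / 0.46 = 77.9964.

105.320 lb potassium nitrate, 77.996 lb product B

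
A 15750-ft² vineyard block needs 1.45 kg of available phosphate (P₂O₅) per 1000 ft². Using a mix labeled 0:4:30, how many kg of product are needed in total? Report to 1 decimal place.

Product per 1000 ft² = 1.45 / 4% = 36.25 kg.
Total product = 36.25 × 15750 / 1000 = 570.938 kg.

570.9 kg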